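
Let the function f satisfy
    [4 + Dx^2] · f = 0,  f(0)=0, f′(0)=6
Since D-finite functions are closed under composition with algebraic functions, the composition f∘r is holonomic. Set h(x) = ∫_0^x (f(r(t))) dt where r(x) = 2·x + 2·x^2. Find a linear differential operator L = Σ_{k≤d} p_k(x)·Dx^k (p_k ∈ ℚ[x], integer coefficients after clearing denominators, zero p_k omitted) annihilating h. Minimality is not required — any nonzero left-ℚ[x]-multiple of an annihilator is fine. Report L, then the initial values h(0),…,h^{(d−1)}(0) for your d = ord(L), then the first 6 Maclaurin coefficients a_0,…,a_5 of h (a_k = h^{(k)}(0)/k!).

f: a_k = 0, 6, 0, -4, 0, 4/5, …
f∘r: x↦r, Dx↦Dx/r' in L_f ⇒ L₀.
h=∫h₀ ⇒ L = L₀·Dx.
L = (16 + 96·x + 192·x^2 + 128·x^3)·Dx - 2·Dx^2 + (1 + 2·x)·Dx^3  (order 3).
h: a_k = 0, 0, 6, 4, -8, -96/5, …
ICs: h(0) = 0, h′(0) = 0, h′′(0) = 12.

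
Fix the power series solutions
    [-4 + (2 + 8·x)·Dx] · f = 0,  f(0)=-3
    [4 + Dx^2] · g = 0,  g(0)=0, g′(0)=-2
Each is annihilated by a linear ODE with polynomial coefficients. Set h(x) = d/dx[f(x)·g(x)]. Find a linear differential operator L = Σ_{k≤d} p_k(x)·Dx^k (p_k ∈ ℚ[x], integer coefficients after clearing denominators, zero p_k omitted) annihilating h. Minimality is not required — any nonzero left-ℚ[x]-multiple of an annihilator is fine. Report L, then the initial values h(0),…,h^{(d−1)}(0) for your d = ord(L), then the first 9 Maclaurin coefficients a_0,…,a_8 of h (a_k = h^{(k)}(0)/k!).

L = (8 + 96·x + 256·x^2 + 256·x^3 + 256·x^4) + (2 - 48·x^2 - 64·x^3)·Dx + (1 + 10·x + 36·x^2 + 64·x^3 + 64·x^4)·Dx^2  (order 2).
h: a_k = 6, 24, -48, 64, -256, 4608/5, -48896/15, 247808/21, -4554752/105, …
ICs: h(0) = 6, h′(0) = 24.

f: a_k = -3, -6, 6, -12, 30, -84, 252, -792, 2574, …
g: a_k = 0, -2, 0, 4/3, 0, -4/15, 0, 8/315, 0, …
L₀ := L_f ⊗_s L_g (sym. prod.), ord ≤ 2.
Derive L from L₀ (diff closure).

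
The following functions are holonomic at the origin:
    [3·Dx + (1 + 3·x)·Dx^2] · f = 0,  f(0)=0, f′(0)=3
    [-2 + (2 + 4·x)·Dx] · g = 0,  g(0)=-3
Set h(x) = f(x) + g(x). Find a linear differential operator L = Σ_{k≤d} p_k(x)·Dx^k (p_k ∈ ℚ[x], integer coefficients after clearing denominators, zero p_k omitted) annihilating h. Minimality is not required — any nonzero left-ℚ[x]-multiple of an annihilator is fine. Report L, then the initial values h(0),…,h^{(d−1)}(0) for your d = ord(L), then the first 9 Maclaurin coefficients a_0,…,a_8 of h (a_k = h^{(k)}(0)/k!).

f: a_k = 0, 3, -9/2, 9, -81/4, 243/5, -243/2, 2187/7, -6561/8, …
g: a_k = -3, -3, 3/2, -3/2, 15/8, -21/8, 63/16, -99/16, 1287/128, …
Sum ⇒ L₀ = lclm(L_f,L_g) in ℚ(x)⟨Dx⟩.
L = (18 + 18·x)·Dx + (30 + 108·x + 90·x^2)·Dx^2 + (4 + 26·x + 54·x^2 + 36·x^3)·Dx^3  (order 3).
h: a_k = -3, 0, -3, 15/2, -147/8, 1839/40, -1881/16, 34299/112, -103689/128, …
ICs: h(0) = -3, h′(0) = 0, h′′(0) = -6.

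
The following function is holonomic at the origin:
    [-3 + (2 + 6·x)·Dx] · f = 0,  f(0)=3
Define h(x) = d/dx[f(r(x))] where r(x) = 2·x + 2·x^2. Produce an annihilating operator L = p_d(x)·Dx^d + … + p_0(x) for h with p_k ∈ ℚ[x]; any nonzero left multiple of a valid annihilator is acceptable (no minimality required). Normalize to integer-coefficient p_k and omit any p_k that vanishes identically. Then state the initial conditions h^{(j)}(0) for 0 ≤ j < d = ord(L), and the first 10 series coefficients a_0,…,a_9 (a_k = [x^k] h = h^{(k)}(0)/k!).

L = -1 + (-1 - 8·x - 18·x^2 - 12·x^3)·Dx  (order 1).
h: a_k = 9, -9, 81/2, -351/2, 6075/8, -26487/8, 233037/16, -1033479/16, 36918747/128, -165800115/128, …
ICs: h(0) = 9.

f: a_k = 3, 9/2, -27/8, 81/16, -1215/128, 5103/256, -45927/1024, 216513/2048, -8444007/32768, 42220035/65536, …
f∘r: x↦r, Dx↦Dx/r' in L_f ⇒ L₀.
Derive L from L₀ (diff closure).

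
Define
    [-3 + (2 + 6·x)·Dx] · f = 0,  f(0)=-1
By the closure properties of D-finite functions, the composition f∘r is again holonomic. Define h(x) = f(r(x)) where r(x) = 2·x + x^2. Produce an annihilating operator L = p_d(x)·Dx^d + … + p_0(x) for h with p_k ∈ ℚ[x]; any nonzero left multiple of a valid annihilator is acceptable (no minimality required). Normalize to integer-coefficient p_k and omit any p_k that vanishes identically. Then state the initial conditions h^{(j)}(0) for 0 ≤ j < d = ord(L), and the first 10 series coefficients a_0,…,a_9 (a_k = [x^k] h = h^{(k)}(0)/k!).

f: a_k = -1, -3/2, 9/8, -27/16, 405/128, -1701/256, 15309/1024, -72171/2048, 2814669/32768, -14073345/65536, …
f∘r: x↦r, Dx↦Dx/r' in L_f ⇒ L₀.
L = (-3 - 3·x) + (1 + 6·x + 3·x^2)·Dx  (order 1).
h: a_k = -1, -3, 3, -9, 63/2, -243/2, 999/2, -4293/2, 76221/8, -346761/8, …
ICs: h(0) = -1.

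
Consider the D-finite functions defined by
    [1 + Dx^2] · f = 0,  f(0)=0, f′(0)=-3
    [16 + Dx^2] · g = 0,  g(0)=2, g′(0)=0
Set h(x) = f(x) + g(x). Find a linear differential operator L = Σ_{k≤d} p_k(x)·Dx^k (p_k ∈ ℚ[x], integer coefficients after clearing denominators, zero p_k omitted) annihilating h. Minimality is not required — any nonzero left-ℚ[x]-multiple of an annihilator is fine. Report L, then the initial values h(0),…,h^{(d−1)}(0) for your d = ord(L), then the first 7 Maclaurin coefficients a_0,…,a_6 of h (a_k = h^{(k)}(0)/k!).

L = 16 + 17·Dx^2 + Dx^4  (order 4).
h: a_k = 2, -3, -16, 1/2, 64/3, -1/40, -512/45, …
ICs: h(0) = 2, h′(0) = -3, h′′(0) = -32, h′′′(0) = 3.

f: a_k = 0, -3, 0, 1/2, 0, -1/40, 0, …
g: a_k = 2, 0, -16, 0, 64/3, 0, -512/45, …
f+g: L₀ = lclm(L_f,L_g), ord ≤ 2+2.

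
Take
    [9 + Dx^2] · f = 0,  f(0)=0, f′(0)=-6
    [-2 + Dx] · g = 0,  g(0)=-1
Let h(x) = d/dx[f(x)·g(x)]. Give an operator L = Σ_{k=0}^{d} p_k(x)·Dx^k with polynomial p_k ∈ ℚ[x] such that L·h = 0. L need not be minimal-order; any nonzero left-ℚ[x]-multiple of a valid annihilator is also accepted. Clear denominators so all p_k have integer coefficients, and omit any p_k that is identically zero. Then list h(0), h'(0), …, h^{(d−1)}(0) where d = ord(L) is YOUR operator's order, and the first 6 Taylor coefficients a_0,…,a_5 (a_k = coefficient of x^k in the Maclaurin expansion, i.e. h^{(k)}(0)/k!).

L = 13 - 4·Dx + Dx^2  (order 2).
h: a_k = 6, 24, 9, -40, -199/4, -69/5, …
ICs: h(0) = 6, h′(0) = 24.

f: a_k = 0, -6, 0, 9, 0, -81/20, …
g: a_k = -1, -2, -2, -4/3, -2/3, -4/15, …
L₀ := L_f ⊗_s L_g (sym. prod.), ord ≤ 2.
Differentiate: ansatz ord ≤ ord L₀ ⇒ L.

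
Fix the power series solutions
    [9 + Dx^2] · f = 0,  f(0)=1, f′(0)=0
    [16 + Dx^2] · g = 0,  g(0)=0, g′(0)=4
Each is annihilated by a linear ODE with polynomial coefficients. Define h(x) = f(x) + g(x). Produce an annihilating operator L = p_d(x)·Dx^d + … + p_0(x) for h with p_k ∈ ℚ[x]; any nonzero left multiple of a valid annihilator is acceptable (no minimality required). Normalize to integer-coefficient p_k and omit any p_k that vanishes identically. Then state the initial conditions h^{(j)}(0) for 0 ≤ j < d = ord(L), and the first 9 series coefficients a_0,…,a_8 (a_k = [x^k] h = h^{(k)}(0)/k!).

L = 144 + 25·Dx^2 + Dx^4  (order 4).
h: a_k = 1, 4, -9/2, -32/3, 27/8, 128/15, -81/80, -1024/315, 729/4480, …
ICs: h(0) = 1, h′(0) = 4, h′′(0) = -9, h′′′(0) = -64.

f: a_k = 1, 0, -9/2, 0, 27/8, 0, -81/80, 0, 729/4480, …
g: a_k = 0, 4, 0, -32/3, 0, 128/15, 0, -1024/315, 0, …
f+g: L₀ = lclm(L_f,L_g), ord ≤ 2+2.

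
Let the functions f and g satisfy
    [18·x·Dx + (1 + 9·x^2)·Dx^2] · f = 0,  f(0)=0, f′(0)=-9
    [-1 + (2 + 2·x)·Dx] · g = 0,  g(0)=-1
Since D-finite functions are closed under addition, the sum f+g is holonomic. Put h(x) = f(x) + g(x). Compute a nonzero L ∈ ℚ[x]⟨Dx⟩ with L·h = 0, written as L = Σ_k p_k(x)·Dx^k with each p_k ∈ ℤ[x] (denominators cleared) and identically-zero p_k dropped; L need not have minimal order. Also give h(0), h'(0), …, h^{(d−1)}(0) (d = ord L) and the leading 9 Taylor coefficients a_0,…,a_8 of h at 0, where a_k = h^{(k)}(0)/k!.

L = (-36 - 90·x + 972·x^2 + 486·x^3)·Dx + (-75 - 144·x + 1818·x^2 + 3888·x^3 + 1701·x^4)·Dx^2 + (-2 + 70·x + 108·x^2 + 684·x^3 + 1134·x^4 + 486·x^5)·Dx^3  (order 3).
h: a_k = -1, -19/2, 1/8, 431/16, 5/128, -186659/1280, 21/1024, 13436697/14336, 429/32768, …
ICs: h(0) = -1, h′(0) = -19/2, h′′(0) = 1/4.

f: a_k = 0, -9, 0, 27, 0, -729/5, 0, 6561/7, 0, …
g: a_k = -1, -1/2, 1/8, -1/16, 5/128, -7/256, 21/1024, -33/2048, 429/32768, …
Weyl lclm of L_f,L_g ⇒ L₀ (ord ≤ 3).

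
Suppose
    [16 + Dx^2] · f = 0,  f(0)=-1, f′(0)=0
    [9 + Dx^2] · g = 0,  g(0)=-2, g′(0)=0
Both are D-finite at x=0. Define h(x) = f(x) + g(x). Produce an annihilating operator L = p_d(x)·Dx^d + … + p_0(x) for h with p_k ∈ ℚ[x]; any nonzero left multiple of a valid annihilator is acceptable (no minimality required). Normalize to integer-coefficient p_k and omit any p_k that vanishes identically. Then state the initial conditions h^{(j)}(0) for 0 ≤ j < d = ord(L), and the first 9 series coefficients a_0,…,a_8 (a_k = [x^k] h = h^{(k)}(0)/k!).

f: a_k = -1, 0, 8, 0, -32/3, 0, 256/45, 0, -512/315, …
g: a_k = -2, 0, 9, 0, -27/4, 0, 81/40, 0, -729/2240, …
Sum ⇒ L₀ = lclm(L_f,L_g) in ℚ(x)⟨Dx⟩.
L = 144 + 25·Dx^2 + Dx^4  (order 4).
h: a_k = -3, 0, 17, 0, -209/12, 0, 2777/360, 0, -39329/20160, …
ICs: h(0) = -3, h′(0) = 0, h′′(0) = 34, h′′′(0) = 0.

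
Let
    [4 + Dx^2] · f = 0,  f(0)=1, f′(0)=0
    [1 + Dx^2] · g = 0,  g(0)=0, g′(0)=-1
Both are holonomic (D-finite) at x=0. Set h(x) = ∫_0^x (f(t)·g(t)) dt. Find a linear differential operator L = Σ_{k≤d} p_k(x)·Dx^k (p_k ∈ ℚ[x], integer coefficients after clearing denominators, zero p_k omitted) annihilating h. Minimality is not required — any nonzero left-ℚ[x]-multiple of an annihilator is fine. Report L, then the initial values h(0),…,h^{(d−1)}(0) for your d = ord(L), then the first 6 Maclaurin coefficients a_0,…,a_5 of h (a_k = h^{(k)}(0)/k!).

L = 9·Dx + 10·Dx^3 + Dx^5  (order 5).
h: a_k = 0, 0, -1/2, 0, 13/24, 0, …
ICs: h(0) = 0, h′(0) = 0, h′′(0) = -1, h′′′(0) = 0, h′′′′(0) = 13.

f: a_k = 1, 0, -2, 0, 2/3, 0, …
g: a_k = 0, -1, 0, 1/6, 0, -1/120, …
Product ⇒ symmetric product L₀, ord ≤ 4.
∫: right-multiply L₀ by Dx.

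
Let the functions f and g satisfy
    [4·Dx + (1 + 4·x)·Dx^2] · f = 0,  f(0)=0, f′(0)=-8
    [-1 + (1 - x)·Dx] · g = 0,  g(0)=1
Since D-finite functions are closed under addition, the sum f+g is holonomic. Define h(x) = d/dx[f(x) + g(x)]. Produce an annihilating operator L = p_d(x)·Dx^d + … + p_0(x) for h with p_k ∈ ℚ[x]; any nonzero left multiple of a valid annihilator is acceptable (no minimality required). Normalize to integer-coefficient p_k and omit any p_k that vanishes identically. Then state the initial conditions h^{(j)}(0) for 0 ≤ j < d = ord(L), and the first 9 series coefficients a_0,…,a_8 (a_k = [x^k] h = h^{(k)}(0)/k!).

f: a_k = 0, -8, 16, -128/3, 128, -2048/5, 4096/3, -32768/7, 16384, …
g: a_k = 1, 1, 1, 1, 1, 1, 1, 1, 1, …
Sum ⇒ L₀ = lclm(L_f,L_g) in ℚ(x)⟨Dx⟩.
Differentiate: ansatz ord ≤ ord L₀ ⇒ L.
L = (-44 - 16·x) + (13 - 56·x - 32·x^2)·Dx + (3 + 11·x - 6·x^2 - 8·x^3)·Dx^2  (order 2).
h: a_k = -7, 34, -125, 516, -2043, 8198, -32761, 131080, -524279, …
ICs: h(0) = -7, h′(0) = 34.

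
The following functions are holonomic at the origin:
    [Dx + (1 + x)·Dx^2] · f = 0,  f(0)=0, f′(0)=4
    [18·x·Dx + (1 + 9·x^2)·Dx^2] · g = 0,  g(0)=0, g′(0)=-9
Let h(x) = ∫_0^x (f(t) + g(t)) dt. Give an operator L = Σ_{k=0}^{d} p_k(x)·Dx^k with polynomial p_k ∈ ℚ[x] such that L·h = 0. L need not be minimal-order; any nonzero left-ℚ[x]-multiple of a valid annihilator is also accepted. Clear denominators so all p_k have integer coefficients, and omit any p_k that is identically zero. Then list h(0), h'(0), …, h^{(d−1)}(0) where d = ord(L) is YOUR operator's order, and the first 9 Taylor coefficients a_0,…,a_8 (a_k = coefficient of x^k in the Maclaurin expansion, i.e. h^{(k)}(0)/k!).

L = (-18 - 54·x + 486·x^2 + 162·x^3)·Dx^2 + (-20 - 36·x + 432·x^2 + 972·x^3 + 324·x^4)·Dx^3 + (-1 + 17·x + 18·x^2 + 162·x^3 + 243·x^4 + 81·x^5)·Dx^4  (order 4).
h: a_k = 0, 0, -5/2, -2/3, 85/12, -1/5, -145/6, -2/21, 6565/56, …
ICs: h(0) = 0, h′(0) = 0, h′′(0) = -5, h′′′(0) = -4.

f: a_k = 0, 4, -2, 4/3, -1, 4/5, -2/3, 4/7, -1/2, …
g: a_k = 0, -9, 0, 27, 0, -729/5, 0, 6561/7, 0, …
Sum ⇒ L₀ = lclm(L_f,L_g) in ℚ(x)⟨Dx⟩.
Integrate: L := L₀·Dx.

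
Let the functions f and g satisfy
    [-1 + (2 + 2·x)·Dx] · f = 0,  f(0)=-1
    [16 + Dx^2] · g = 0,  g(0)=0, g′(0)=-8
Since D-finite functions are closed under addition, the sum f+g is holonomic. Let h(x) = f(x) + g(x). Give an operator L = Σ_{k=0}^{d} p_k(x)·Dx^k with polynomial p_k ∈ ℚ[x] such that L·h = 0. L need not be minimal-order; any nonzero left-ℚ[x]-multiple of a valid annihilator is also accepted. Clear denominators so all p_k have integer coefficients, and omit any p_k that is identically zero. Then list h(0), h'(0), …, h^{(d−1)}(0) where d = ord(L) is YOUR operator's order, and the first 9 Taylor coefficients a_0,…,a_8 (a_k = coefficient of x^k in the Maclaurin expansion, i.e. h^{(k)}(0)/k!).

f: a_k = -1, -1/2, 1/8, -1/16, 5/128, -7/256, 21/1024, -33/2048, 429/32768, …
g: a_k = 0, -8, 0, 64/3, 0, -256/15, 0, 2048/315, 0, …
Weyl lclm of L_f,L_g ⇒ L₀ (ord ≤ 3).
L = (-1072 - 2048·x - 1024·x^2) + (2016 + 6112·x + 6144·x^2 + 2048·x^3)·Dx + (-67 - 128·x - 64·x^2)·Dx^2 + (126 + 382·x + 384·x^2 + 128·x^3)·Dx^3  (order 3).
h: a_k = -1, -17/2, 1/8, 1021/48, 5/128, -65641/3840, 21/1024, 4183909/645120, 429/32768, …
ICs: h(0) = -1, h′(0) = -17/2, h′′(0) = 1/4.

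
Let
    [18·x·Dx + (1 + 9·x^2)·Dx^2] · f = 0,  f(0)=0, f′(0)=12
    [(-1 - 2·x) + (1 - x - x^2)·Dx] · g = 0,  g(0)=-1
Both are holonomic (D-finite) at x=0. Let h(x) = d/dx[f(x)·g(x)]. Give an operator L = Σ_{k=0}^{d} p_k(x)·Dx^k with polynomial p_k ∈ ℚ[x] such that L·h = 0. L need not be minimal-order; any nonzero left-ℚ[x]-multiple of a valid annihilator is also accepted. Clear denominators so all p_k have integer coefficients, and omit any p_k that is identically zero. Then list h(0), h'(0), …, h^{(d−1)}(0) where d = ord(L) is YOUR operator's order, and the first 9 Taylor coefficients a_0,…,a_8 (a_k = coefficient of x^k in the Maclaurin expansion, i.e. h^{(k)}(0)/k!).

L = (-30 + 1134·x^2 + 1944·x^3 + 2916·x^4) + (12 + 42·x - 108·x^2 + 198·x^3 + 1944·x^4 + 1944·x^5)·Dx + (-1 - 8·x - 26·x^2 - 36·x^3 - 126·x^4 + 324·x^5 + 243·x^6)·Dx^2  (order 2).
h: a_k = -12, -24, 36, 0, -912, -5472/5, 30972/5, 196704/35, -451116/7, …
ICs: h(0) = -12, h′(0) = -24.

f: a_k = 0, 12, 0, -36, 0, 972/5, 0, -8748/7, 0, …
g: a_k = -1, -1, -2, -3, -5, -8, -13, -21, -34, …
f·g: L₀ = L_f ⊗_s L_g, ord ≤ 2·1.
Differentiate: ansatz ord ≤ ord L₀ ⇒ L.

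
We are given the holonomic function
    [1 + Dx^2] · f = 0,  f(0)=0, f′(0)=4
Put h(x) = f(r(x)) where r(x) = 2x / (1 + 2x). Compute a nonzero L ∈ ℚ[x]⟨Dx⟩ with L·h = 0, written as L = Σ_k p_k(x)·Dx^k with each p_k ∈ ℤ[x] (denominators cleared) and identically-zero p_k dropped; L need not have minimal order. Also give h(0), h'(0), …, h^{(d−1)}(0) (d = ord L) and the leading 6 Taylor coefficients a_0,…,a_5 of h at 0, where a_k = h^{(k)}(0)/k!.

L = 4 + (4 + 24·x + 48·x^2 + 32·x^3)·Dx + (1 + 8·x + 24·x^2 + 32·x^3 + 16·x^4)·Dx^2  (order 2).
h: a_k = 0, 8, -16, 80/3, -32, 16/15, …
ICs: h(0) = 0, h′(0) = 8.

f: a_k = 0, 4, 0, -2/3, 0, 1/30, …
f∘r: x↦r, Dx↦Dx/r' in L_f ⇒ L₀.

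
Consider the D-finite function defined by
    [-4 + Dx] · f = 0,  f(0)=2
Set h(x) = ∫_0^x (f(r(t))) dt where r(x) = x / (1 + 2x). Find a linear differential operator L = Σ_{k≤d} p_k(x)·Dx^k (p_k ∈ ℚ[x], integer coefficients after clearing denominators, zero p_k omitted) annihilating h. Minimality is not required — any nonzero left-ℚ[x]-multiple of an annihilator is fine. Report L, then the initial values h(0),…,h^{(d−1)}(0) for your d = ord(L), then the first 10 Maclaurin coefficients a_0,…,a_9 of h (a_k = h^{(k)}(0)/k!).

L = -4·Dx + (1 + 4·x + 4·x^2)·Dx^2  (order 2).
h: a_k = 0, 2, 4, 0, -8/3, 64/15, -64/15, 512/315, 320/63, -16384/945, …
ICs: h(0) = 0, h′(0) = 2.

f: a_k = 2, 8, 16, 64/3, 64/3, 256/15, 512/45, 2048/315, 1024/315, 4096/2835, …
h₀=f(r): pull back L_f along r ⇒ L₀.
Integrate: L := L₀·Dx.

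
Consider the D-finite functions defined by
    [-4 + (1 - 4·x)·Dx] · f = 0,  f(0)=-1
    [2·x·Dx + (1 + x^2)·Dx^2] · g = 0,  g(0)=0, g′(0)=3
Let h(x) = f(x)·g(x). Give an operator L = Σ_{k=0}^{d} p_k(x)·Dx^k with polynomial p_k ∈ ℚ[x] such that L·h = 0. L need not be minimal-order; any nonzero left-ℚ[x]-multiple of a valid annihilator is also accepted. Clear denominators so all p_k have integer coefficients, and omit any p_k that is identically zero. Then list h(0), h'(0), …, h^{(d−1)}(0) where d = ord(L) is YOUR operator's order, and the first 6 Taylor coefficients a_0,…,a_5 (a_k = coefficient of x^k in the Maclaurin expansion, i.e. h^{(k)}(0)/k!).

L = 8·x + (8 - 2·x + 16·x^2)·Dx + (-1 + 4·x - x^2 + 4·x^3)·Dx^2  (order 2).
h: a_k = 0, -3, -12, -47, -188, -3763/5, …
ICs: h(0) = 0, h′(0) = -3.

f: a_k = -1, -4, -16, -64, -256, -1024, …
g: a_k = 0, 3, 0, -1, 0, 3/5, …
h₀=f·g: eliminate ⇒ L₀, order ≤ 1·2.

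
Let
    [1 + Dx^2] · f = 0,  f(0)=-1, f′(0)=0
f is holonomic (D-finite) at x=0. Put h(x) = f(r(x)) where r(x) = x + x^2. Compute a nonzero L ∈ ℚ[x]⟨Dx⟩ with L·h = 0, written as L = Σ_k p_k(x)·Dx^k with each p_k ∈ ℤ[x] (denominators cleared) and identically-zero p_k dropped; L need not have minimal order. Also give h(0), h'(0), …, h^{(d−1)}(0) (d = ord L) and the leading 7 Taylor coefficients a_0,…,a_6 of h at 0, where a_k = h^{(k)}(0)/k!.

f: a_k = -1, 0, 1/2, 0, -1/24, 0, 1/720, …
h₀=f(r): pull back L_f along r ⇒ L₀.
L = (1 + 6·x + 12·x^2 + 8·x^3) - 2·Dx + (1 + 2·x)·Dx^2  (order 2).
h: a_k = -1, 0, 1/2, 1, 11/24, -1/6, -179/720, …
ICs: h(0) = -1, h′(0) = 0.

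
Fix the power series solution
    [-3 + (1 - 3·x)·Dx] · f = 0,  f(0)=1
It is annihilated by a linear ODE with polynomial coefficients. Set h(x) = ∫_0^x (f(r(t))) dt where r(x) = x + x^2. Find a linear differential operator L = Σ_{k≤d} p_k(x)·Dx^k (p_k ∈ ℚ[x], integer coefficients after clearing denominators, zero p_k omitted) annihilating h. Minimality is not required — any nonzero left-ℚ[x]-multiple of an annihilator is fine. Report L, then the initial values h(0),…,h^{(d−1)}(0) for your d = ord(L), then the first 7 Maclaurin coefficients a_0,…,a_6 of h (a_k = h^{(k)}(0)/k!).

f: a_k = 1, 3, 9, 27, 81, 243, 729, …
Substitute x→r, Dx→(1/r')Dx; clear ⇒ L₀.
Integrate: L := L₀·Dx.
L = (3 + 6·x)·Dx + (-1 + 3·x + 3·x^2)·Dx^2  (order 2).
h: a_k = 0, 1, 3/2, 4, 45/4, 171/5, 108, …
ICs: h(0) = 0, h′(0) = 1.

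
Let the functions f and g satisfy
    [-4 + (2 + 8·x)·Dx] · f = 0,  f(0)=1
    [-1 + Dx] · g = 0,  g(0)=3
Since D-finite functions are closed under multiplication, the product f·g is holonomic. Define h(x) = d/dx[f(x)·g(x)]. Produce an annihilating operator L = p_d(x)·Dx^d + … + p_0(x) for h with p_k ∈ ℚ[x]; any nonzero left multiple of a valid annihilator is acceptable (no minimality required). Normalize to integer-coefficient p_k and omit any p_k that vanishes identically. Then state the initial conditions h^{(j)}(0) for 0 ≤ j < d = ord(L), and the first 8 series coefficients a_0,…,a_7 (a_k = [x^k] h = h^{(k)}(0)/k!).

L = (1 + 24·x + 16·x^2) + (-3 - 16·x - 16·x^2)·Dx  (order 1).
h: a_k = 9, 3, 57/2, -159/2, 2371/8, -43487/40, 323377/80, -25470911/1680, …
ICs: h(0) = 9.

f: a_k = 1, 2, -2, 4, -10, 28, -84, 264, …
g: a_k = 3, 3, 3/2, 1/2, 1/8, 1/40, 1/240, 1/1680, …
Sym-product of L_f,L_g gives L₀ (≤ ord 1).
h₀' ⇒ L via d/dx closure of L₀.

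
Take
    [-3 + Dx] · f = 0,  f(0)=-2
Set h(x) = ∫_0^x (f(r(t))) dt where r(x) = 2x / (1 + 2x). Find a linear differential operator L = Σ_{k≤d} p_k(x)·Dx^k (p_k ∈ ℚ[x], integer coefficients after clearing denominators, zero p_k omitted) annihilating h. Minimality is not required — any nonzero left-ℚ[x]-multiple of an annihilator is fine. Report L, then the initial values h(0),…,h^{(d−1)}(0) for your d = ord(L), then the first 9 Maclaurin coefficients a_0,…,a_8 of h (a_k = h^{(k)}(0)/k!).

f: a_k = -2, -6, -9, -9, -27/4, -81/20, -81/40, -243/280, -729/2240, …
f∘r: x↦r, Dx↦Dx/r' in L_f ⇒ L₀.
h=∫₀ˣh₀: take L = L₀·Dx.
L = -6·Dx + (1 + 4·x + 4·x^2)·Dx^2  (order 2).
h: a_k = 0, -2, -6, -4, 6, -12/5, -28/5, 552/35, -822/35, …
ICs: h(0) = 0, h′(0) = -2.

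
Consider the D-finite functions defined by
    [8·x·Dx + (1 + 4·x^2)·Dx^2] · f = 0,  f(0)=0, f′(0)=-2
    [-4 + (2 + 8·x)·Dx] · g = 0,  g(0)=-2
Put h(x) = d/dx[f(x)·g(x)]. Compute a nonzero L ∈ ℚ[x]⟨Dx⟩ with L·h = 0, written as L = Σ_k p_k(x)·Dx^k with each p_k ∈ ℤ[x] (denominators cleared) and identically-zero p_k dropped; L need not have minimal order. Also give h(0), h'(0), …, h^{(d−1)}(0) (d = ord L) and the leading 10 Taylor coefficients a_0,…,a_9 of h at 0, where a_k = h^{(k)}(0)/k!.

L = (-4 + 160·x + 320·x^2 - 384·x^3 - 192·x^4) + (16 + 120·x + 432·x^2 + 544·x^3 - 1344·x^4 - 768·x^5)·Dx + (3 + 20·x + 24·x^2 - 16·x^3 - 16·x^4 - 384·x^5 - 256·x^6)·Dx^2  (order 2).
h: a_k = 4, 16, -40, 64/3, -248/3, 3488/5, -36208/15, 743168/105, -184280/7, 6597152/63, …
ICs: h(0) = 4, h′(0) = 16.

f: a_k = 0, -2, 0, 8/3, 0, -32/5, 0, 128/7, 0, -512/9, …
g: a_k = -2, -4, 4, -8, 20, -56, 168, -528, 1716, -5720, …
f·g: L₀ = L_f ⊗_s L_g, ord ≤ 2·1.
Derive L from L₀ (diff closure).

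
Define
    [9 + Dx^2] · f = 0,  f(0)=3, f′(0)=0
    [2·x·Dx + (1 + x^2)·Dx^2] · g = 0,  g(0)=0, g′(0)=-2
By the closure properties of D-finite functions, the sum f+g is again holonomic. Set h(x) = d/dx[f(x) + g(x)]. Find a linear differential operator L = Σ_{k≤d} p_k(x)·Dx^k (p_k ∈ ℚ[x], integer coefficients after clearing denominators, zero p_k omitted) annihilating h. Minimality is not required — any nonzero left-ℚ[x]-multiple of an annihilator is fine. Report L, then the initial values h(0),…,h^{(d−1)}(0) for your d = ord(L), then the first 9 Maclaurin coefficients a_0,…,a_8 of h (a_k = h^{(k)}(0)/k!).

f: a_k = 3, 0, -27/2, 0, 81/8, 0, -243/80, 0, 2187/4480, …
g: a_k = 0, -2, 0, 2/3, 0, -2/5, 0, 2/7, 0, …
Weyl lclm of L_f,L_g ⇒ L₀ (ord ≤ 4).
Differentiate: ansatz ord ≤ ord L₀ ⇒ L.
L = (-54·x + 540·x^3 + 162·x^5) + (63 + 279·x^2 + 297·x^4 + 81·x^6)·Dx + (-6·x + 60·x^3 + 18·x^5)·Dx^2 + (7 + 31·x^2 + 33·x^4 + 9·x^6)·Dx^3  (order 3).
h: a_k = -2, -27, 2, 81/2, -2, -729/40, 2, 2187/560, -2, …
ICs: h(0) = -2, h′(0) = -27, h′′(0) = 4.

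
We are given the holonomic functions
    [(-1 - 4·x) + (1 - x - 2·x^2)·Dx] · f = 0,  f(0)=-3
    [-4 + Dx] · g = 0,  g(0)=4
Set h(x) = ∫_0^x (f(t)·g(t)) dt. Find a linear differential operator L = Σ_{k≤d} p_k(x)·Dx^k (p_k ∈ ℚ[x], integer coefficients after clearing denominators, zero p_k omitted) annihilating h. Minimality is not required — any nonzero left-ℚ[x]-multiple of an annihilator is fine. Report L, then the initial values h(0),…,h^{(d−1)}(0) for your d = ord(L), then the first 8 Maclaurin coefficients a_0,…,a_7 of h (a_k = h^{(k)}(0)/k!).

f: a_k = -3, -3, -9, -15, -33, -63, -129, -255, …
g: a_k = 4, 16, 32, 128/3, 128/3, 512/15, 1024/45, 4096/315, …
L₀ := L_f ⊗_s L_g (sym. prod.), ord ≤ 1.
Integrate: L := L₀·Dx.
L = (5 - 8·x^2)·Dx + (-1 + x + 2·x^2)·Dx^2  (order 2).
h: a_k = 0, -12, -30, -60, -107, -916/5, -1562/5, -11324/21, …
ICs: h(0) = 0, h′(0) = -12.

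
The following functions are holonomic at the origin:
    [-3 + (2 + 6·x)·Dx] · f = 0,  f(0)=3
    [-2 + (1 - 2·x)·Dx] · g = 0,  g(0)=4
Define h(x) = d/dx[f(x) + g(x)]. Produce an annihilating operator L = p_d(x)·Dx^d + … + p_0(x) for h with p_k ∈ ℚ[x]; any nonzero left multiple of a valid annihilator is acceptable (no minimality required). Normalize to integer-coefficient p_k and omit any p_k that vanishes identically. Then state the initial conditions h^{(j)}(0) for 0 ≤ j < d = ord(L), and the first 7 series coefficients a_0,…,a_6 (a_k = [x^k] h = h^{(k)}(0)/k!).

f: a_k = 3, 9/2, -27/8, 81/16, -1215/128, 5103/256, -45927/1024, …
g: a_k = 4, 8, 16, 32, 64, 128, 256, …
L₀ := lclm(L_f,L_g); ord L₀ ≤ 1+1.
h₀' ⇒ L via d/dx closure of L₀.
L = (-252 - 216·x) + (-69 - 684·x - 756·x^2)·Dx + (22 + 58·x - 96·x^2 - 216·x^3)·Dx^2  (order 2).
h: a_k = 25/2, 101/4, 1779/16, 6977/32, 189355/256, 648651/512, 8855623/2048, …
ICs: h(0) = 25/2, h′(0) = 101/4.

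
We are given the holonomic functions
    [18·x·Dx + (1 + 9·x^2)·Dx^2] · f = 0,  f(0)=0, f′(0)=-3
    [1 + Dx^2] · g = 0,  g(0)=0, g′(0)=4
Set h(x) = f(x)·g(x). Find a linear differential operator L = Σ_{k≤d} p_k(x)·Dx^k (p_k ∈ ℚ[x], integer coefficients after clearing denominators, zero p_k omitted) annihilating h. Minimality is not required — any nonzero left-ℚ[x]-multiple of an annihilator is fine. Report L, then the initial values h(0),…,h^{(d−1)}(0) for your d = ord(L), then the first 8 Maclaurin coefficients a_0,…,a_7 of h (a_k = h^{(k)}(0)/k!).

L = (370 + 9594·x^2 + 4131·x^4 + 2916·x^6 + 6561·x^8) + (684·x + 6804·x^3 + 8748·x^5 + 26244·x^7)·Dx + (380 + 9792·x^2 + 5346·x^4 + 5832·x^6 + 13122·x^8)·Dx^2 + (684·x + 6804·x^3 + 8748·x^5 + 26244·x^7)·Dx^3 + (10 + 198·x^2 + 1215·x^4 + 2916·x^6 + 6561·x^8)·Dx^4  (order 4).
h: a_k = 0, 0, -12, 0, 38, 0, -401/2, 0, …
ICs: h(0) = 0, h′(0) = 0, h′′(0) = -24, h′′′(0) = 0.

f: a_k = 0, -3, 0, 9, 0, -243/5, 0, 2187/7, …
g: a_k = 0, 4, 0, -2/3, 0, 1/30, 0, -1/1260, …
L₀ := L_f ⊗_s L_g (sym. prod.), ord ≤ 4.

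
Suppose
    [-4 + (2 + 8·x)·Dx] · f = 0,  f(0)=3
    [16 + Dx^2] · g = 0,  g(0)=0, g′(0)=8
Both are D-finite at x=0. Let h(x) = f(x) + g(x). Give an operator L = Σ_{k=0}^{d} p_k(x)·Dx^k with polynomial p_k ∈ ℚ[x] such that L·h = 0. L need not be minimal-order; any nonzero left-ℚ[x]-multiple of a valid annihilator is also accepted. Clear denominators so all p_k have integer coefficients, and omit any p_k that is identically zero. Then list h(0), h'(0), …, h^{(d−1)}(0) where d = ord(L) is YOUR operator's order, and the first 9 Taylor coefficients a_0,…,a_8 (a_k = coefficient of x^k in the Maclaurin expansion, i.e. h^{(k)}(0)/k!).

L = (-224 - 1024·x - 2048·x^2) + (48 + 704·x + 3072·x^2 + 4096·x^3)·Dx + (-14 - 64·x - 128·x^2)·Dx^2 + (3 + 44·x + 192·x^2 + 256·x^3)·Dx^3  (order 3).
h: a_k = 3, 14, -6, -28/3, -30, 1516/15, -252, 247432/315, -2574, …
ICs: h(0) = 3, h′(0) = 14, h′′(0) = -12.

f: a_k = 3, 6, -6, 12, -30, 84, -252, 792, -2574, …
g: a_k = 0, 8, 0, -64/3, 0, 256/15, 0, -2048/315, 0, …
L₀ := lclm(L_f,L_g); ord L₀ ≤ 1+2.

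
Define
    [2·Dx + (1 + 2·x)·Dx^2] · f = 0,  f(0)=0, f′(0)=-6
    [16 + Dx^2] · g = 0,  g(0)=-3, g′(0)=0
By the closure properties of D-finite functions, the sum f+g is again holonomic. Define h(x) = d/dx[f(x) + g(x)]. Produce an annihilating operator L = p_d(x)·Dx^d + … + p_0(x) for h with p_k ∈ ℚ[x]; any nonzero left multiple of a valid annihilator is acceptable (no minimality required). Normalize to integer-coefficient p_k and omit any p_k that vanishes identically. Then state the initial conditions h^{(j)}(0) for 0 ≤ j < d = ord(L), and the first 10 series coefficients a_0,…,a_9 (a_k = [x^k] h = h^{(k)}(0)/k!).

L = (160 + 256·x + 256·x^2) + (48 + 224·x + 384·x^2 + 256·x^3)·Dx + (10 + 16·x + 16·x^2)·Dx^2 + (3 + 14·x + 24·x^2 + 16·x^3)·Dx^3  (order 3).
h: a_k = -6, 60, -24, -80, -96, 1472/5, -384, 76544/105, -1536, 2911232/945, …
ICs: h(0) = -6, h′(0) = 60, h′′(0) = -48.

f: a_k = 0, -6, 6, -8, 12, -96/5, 32, -384/7, 96, -512/3, …
g: a_k = -3, 0, 24, 0, -32, 0, 256/15, 0, -512/105, 0, …
f+g: L₀ = lclm(L_f,L_g), ord ≤ 2+2.
Derive L from L₀ (diff closure).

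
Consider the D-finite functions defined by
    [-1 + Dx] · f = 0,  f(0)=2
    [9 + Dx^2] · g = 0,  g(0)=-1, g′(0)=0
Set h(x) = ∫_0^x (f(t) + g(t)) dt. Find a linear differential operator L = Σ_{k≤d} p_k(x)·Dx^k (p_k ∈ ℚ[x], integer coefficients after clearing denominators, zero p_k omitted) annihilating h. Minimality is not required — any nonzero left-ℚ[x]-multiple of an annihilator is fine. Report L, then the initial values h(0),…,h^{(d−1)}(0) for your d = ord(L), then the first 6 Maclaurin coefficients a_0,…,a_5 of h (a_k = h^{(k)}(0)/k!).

L = -9·Dx + 9·Dx^2 - Dx^3 + Dx^4  (order 4).
h: a_k = 0, 1, 1, 11/6, 1/12, -79/120, …
ICs: h(0) = 0, h′(0) = 1, h′′(0) = 2, h′′′(0) = 11.

f: a_k = 2, 2, 1, 1/3, 1/12, 1/60, …
g: a_k = -1, 0, 9/2, 0, -27/8, 0, …
f+g: L₀ = lclm(L_f,L_g), ord ≤ 1+2.
h=∫₀ˣh₀: take L = L₀·Dx.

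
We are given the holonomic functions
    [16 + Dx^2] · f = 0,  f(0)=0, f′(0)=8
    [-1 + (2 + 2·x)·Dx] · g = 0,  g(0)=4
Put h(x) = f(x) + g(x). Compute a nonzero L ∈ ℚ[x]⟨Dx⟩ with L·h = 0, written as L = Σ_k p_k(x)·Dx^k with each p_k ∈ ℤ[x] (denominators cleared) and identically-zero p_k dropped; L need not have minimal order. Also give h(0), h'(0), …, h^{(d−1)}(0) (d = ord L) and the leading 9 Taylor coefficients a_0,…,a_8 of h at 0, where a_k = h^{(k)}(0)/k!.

L = (-1072 - 2048·x - 1024·x^2) + (2016 + 6112·x + 6144·x^2 + 2048·x^3)·Dx + (-67 - 128·x - 64·x^2)·Dx^2 + (126 + 382·x + 384·x^2 + 128·x^3)·Dx^3  (order 3).
h: a_k = 4, 10, -1/2, -253/12, -5/32, 16489/960, -21/256, -1038181/161280, -429/8192, …
ICs: h(0) = 4, h′(0) = 10, h′′(0) = -1.

f: a_k = 0, 8, 0, -64/3, 0, 256/15, 0, -2048/315, 0, …
g: a_k = 4, 2, -1/2, 1/4, -5/32, 7/64, -21/256, 33/512, -429/8192, …
L₀ := lclm(L_f,L_g); ord L₀ ≤ 2+1.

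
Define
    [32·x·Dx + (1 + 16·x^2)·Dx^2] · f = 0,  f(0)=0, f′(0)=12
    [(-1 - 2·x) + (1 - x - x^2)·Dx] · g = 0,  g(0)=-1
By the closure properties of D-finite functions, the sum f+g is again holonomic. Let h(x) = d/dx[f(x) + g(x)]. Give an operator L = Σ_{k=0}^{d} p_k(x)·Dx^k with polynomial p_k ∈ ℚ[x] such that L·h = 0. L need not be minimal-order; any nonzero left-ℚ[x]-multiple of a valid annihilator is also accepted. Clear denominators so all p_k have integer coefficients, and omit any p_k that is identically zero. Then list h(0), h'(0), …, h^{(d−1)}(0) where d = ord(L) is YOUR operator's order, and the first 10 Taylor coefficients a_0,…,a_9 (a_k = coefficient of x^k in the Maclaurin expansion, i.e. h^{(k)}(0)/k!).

f: a_k = 0, 12, 0, -64, 0, 3072/5, 0, -49152/7, 0, 262144/3, …
g: a_k = -1, -1, -2, -3, -5, -8, -13, -21, -34, -55, …
Sum ⇒ L₀ = lclm(L_f,L_g) in ℚ(x)⟨Dx⟩.
Differentiate: ansatz ord ≤ ord L₀ ⇒ L.
L = (64 - 256·x - 3904·x^2 - 6912·x^3 - 9696·x^4 - 1536·x^6) + (-25 - 24·x + 542·x^2 - 780·x^3 - 6800·x^4 - 6560·x^5 - 768·x^6 - 1536·x^7)·Dx + (2 + 17·x + 62·x^2 + 202·x^3 + 445·x^4 - 1136·x^5 - 576·x^6 - 256·x^7 - 256·x^8)·Dx^2  (order 2).
h: a_k = 11, -4, -201, -20, 3032, -78, -49299, -272, 785937, -890, …
ICs: h(0) = 11, h′(0) = -4.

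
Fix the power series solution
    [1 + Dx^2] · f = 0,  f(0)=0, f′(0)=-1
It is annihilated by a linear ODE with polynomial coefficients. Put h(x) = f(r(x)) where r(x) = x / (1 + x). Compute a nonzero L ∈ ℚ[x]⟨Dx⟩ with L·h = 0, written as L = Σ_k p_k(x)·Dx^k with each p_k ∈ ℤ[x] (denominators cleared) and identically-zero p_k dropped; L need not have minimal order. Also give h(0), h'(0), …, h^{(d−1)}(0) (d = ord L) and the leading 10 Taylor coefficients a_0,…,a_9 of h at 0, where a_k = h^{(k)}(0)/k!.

L = 1 + (2 + 6·x + 6·x^2 + 2·x^3)·Dx + (1 + 4·x + 6·x^2 + 4·x^3 + x^4)·Dx^2  (order 2).
h: a_k = 0, -1, 1, -5/6, 1/2, -1/120, -5/8, 6931/5040, -1591/720, 224179/72576, …
ICs: h(0) = 0, h′(0) = -1.

f: a_k = 0, -1, 0, 1/6, 0, -1/120, 0, 1/5040, 0, -1/362880, …
f∘r: x↦r, Dx↦Dx/r' in L_f ⇒ L₀.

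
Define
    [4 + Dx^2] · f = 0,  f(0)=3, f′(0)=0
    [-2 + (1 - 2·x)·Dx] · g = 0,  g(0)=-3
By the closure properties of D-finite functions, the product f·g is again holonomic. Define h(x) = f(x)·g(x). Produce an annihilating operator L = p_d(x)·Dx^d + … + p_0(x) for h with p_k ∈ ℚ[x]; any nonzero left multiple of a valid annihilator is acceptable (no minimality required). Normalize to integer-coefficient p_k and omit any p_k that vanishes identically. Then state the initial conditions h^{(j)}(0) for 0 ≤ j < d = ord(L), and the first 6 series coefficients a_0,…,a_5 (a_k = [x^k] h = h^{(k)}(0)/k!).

f: a_k = 3, 0, -6, 0, 2, 0, …
g: a_k = -3, -6, -12, -24, -48, -96, …
h₀=f·g: eliminate ⇒ L₀, order ≤ 2·1.
L = (-4 + 8·x) + 4·Dx + (-1 + 2·x)·Dx^2  (order 2).
h: a_k = -9, -18, -18, -36, -78, -156, …
ICs: h(0) = -9, h′(0) = -18.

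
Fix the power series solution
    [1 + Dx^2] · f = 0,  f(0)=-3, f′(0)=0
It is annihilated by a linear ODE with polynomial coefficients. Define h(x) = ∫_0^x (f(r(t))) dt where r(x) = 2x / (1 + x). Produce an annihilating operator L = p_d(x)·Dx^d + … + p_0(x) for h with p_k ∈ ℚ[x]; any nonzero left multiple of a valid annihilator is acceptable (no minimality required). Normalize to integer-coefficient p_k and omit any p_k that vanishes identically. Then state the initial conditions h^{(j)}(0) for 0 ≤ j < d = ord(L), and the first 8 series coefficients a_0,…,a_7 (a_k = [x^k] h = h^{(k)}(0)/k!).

f: a_k = -3, 0, 3/2, 0, -1/8, 0, 1/240, 0, …
Change of var in L_f (x↦r) gives L₀.
h=∫₀ˣh₀: take L = L₀·Dx.
L = 4·Dx + (2 + 6·x + 6·x^2 + 2·x^3)·Dx^2 + (1 + 4·x + 6·x^2 + 4·x^3 + x^4)·Dx^3  (order 3).
h: a_k = 0, -3, 0, 2, -3, 16/5, -8/3, 22/15, …
ICs: h(0) = 0, h′(0) = -3, h′′(0) = 0.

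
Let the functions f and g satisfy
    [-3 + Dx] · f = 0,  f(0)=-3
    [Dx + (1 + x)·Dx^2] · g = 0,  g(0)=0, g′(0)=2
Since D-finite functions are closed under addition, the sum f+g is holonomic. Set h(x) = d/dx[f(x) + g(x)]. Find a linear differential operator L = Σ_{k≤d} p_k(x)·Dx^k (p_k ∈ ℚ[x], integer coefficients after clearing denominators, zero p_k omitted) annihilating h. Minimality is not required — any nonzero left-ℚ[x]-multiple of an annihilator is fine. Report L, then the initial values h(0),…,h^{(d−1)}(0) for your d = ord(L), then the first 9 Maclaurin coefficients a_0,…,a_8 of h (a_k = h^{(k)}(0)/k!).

L = (-15 - 9·x) + (-7 - 18·x - 9·x^2)·Dx + (4 + 7·x + 3·x^2)·Dx^2  (order 2).
h: a_k = -7, -29, -77/2, -85/2, -227/8, -809/40, -569/80, -3307/560, 2399/4480, …
ICs: h(0) = -7, h′(0) = -29.

f: a_k = -3, -9, -27/2, -27/2, -81/8, -243/40, -243/80, -729/560, -2187/4480, …
g: a_k = 0, 2, -1, 2/3, -1/2, 2/5, -1/3, 2/7, -1/4, …
Weyl lclm of L_f,L_g ⇒ L₀ (ord ≤ 3).
h=h₀': d/dx-closure on L₀ ⇒ L.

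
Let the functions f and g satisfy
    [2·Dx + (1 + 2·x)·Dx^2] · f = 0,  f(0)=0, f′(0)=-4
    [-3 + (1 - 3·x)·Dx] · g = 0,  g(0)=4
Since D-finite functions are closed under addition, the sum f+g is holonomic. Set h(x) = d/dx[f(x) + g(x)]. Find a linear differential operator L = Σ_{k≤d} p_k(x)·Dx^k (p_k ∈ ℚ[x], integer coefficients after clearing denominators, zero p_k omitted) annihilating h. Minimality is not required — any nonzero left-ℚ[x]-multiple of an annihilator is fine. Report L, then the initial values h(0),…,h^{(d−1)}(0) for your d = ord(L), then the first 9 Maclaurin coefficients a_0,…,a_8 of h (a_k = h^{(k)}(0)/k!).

L = (-78 - 36·x) + (-23 - 132·x - 72·x^2)·Dx + (4 - x - 27·x^2 - 18·x^3)·Dx^2  (order 2).
h: a_k = 8, 80, 308, 1328, 4796, 17624, 60980, 210464, 707564, …
ICs: h(0) = 8, h′(0) = 80.

f: a_k = 0, -4, 4, -16/3, 8, -64/5, 64/3, -256/7, 64, …
g: a_k = 4, 12, 36, 108, 324, 972, 2916, 8748, 26244, …
f+g: L₀ = lclm(L_f,L_g), ord ≤ 2+1.
h=h₀': d/dx-closure on L₀ ⇒ L.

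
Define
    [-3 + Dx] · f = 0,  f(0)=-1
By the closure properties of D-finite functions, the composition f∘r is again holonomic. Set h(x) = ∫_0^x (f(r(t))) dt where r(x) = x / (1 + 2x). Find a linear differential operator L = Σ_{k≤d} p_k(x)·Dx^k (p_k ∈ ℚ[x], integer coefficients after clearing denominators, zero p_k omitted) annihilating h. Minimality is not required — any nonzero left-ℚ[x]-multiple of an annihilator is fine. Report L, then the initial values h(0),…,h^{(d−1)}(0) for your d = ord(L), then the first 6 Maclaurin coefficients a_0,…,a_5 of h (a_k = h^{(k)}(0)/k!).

f: a_k = -1, -3, -9/2, -9/2, -27/8, -81/40, …
L₀ from L_f via x↦r, Dx↦r'^{-1}Dx.
∫: right-multiply L₀ by Dx.
L = -3·Dx + (1 + 4·x + 4·x^2)·Dx^2  (order 2).
h: a_k = 0, -1, -3/2, 1/2, 3/8, -51/40, …
ICs: h(0) = 0, h′(0) = -1.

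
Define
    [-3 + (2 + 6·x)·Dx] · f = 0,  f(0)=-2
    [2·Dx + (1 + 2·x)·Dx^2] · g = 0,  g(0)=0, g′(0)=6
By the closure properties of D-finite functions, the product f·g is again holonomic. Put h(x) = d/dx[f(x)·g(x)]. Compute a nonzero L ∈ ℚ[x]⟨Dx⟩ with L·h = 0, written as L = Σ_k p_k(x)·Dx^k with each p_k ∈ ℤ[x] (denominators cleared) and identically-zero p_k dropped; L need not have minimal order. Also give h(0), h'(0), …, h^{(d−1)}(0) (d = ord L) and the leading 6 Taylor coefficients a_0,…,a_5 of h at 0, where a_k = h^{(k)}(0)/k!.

f: a_k = -2, -3, 9/4, -27/8, 405/64, -1701/128, …
g: a_k = 0, 6, -6, 8, -12, 96/5, …
f·g: L₀ = L_f ⊗_s L_g, ord ≤ 1·2.
h=h₀': d/dx-closure on L₀ ⇒ L.
L = (39 + 180·x + 108·x^2) + (116 + 756·x + 1512·x^2 + 864·x^3)·Dx + (20 + 184·x + 612·x^2 + 864·x^3 + 432·x^4)·Dx^2  (order 2).
h: a_k = -12, -12, 93/2, -135, 11811/32, -158691/160, …
ICs: h(0) = -12, h′(0) = -12.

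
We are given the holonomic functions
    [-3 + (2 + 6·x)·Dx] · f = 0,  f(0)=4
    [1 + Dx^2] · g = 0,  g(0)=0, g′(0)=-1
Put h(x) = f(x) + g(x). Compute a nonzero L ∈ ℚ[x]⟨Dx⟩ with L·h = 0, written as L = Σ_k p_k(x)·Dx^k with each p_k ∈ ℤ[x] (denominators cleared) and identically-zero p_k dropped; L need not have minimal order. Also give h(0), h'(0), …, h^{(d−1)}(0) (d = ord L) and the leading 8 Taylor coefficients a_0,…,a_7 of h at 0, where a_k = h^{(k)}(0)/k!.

L = (-93 - 72·x - 108·x^2) + (-10 + 18·x + 216·x^2 + 216·x^3)·Dx + (-93 - 72·x - 108·x^2)·Dx^2 + (-10 + 18·x + 216·x^2 + 216·x^3)·Dx^3  (order 3).
h: a_k = 4, 5, -9/2, 83/12, -405/32, 25507/960, -15309/256, 22733897/161280, …
ICs: h(0) = 4, h′(0) = 5, h′′(0) = -9.

f: a_k = 4, 6, -9/2, 27/4, -405/32, 1701/64, -15309/256, 72171/512, …
g: a_k = 0, -1, 0, 1/6, 0, -1/120, 0, 1/5040, …
h₀=f+g: left-lcm gives L₀, ord ≤ 3.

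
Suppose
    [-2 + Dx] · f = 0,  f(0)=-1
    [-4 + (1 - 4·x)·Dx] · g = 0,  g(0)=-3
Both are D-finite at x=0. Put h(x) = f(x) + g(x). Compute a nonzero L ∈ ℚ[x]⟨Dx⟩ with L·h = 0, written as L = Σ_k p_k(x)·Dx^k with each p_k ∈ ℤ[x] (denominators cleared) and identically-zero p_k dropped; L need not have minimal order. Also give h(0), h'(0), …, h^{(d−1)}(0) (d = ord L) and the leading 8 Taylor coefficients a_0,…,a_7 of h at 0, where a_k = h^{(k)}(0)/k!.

L = (24 + 32·x) + (-14 - 16·x + 32·x^2)·Dx + (1 - 16·x^2)·Dx^2  (order 2).
h: a_k = -4, -14, -50, -580/3, -2306/3, -46084/15, -552964/45, -15482888/315, …
ICs: h(0) = -4, h′(0) = -14.

f: a_k = -1, -2, -2, -4/3, -2/3, -4/15, -4/45, -8/315, …
g: a_k = -3, -12, -48, -192, -768, -3072, -12288, -49152, …
L₀ := lclm(L_f,L_g); ord L₀ ≤ 1+1.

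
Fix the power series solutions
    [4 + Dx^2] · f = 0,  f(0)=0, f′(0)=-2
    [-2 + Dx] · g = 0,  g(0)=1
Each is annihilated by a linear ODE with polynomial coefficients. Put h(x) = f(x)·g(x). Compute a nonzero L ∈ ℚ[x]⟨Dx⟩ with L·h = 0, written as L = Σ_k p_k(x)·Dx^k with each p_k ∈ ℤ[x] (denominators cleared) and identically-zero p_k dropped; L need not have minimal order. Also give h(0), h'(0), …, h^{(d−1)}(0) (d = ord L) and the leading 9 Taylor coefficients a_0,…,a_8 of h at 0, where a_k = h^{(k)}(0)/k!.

L = 8 - 4·Dx + Dx^2  (order 2).
h: a_k = 0, -2, -4, -8/3, 0, 16/15, 32/45, 64/315, 0, …
ICs: h(0) = 0, h′(0) = -2.

f: a_k = 0, -2, 0, 4/3, 0, -4/15, 0, 8/315, 0, …
g: a_k = 1, 2, 2, 4/3, 2/3, 4/15, 4/45, 8/315, 2/315, …
Sym-product of L_f,L_g gives L₀ (≤ ord 2).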